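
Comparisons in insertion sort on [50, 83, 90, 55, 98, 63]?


Algorithm: insertion sort
Input: [50, 83, 90, 55, 98, 63]
Sorted: [50, 55, 63, 83, 90, 98]

10


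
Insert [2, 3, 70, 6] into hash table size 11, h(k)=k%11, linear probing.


Insert 2: h=2 -> slot 2
Insert 3: h=3 -> slot 3
Insert 70: h=4 -> slot 4
Insert 6: h=6 -> slot 6

Table: [None, None, 2, 3, 70, None, 6, None, None, None, None]


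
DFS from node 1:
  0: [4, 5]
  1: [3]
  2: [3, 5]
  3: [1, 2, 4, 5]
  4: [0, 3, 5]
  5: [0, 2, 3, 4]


Visit 1, push [3]
Visit 3, push [5, 4, 2]
Visit 2, push [5]
Visit 5, push [4, 0]
Visit 0, push [4]
Visit 4, push []

DFS order: [1, 3, 2, 5, 0, 4]


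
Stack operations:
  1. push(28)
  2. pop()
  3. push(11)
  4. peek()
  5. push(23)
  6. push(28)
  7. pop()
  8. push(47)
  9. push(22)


push(28) -> [28]
pop()->28, []
push(11) -> [11]
peek()->11
push(23) -> [11, 23]
push(28) -> [11, 23, 28]
pop()->28, [11, 23]
push(47) -> [11, 23, 47]
push(22) -> [11, 23, 47, 22]

Final stack: [11, 23, 47, 22]


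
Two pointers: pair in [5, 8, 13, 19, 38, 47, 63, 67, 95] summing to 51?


lo=0(5)+hi=8(95)=100
lo=0(5)+hi=7(67)=72
lo=0(5)+hi=6(63)=68
lo=0(5)+hi=5(47)=52
lo=0(5)+hi=4(38)=43
lo=1(8)+hi=4(38)=46
lo=2(13)+hi=4(38)=51

Yes: 13+38=51


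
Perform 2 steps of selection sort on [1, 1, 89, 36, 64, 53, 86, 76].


Initial: [1, 1, 89, 36, 64, 53, 86, 76]
Step 1: min=1 at 0
  Swap: [1, 1, 89, 36, 64, 53, 86, 76]
Step 2: min=1 at 1
  Swap: [1, 1, 89, 36, 64, 53, 86, 76]

After 2 steps: [1, 1, 89, 36, 64, 53, 86, 76]


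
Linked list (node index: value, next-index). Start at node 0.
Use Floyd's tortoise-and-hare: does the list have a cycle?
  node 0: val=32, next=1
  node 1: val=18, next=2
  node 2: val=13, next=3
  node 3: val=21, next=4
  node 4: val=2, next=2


Floyd's tortoise (slow, +1) and hare (fast, +2):
  init: slow=0, fast=0
  step 1: slow=1, fast=2
  step 2: slow=2, fast=4
  step 3: slow=3, fast=3
  slow == fast at node 3: cycle detected

Cycle: yes


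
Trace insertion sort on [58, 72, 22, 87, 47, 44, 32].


Initial: [58, 72, 22, 87, 47, 44, 32]
Insert 72: [58, 72, 22, 87, 47, 44, 32]
Insert 22: [22, 58, 72, 87, 47, 44, 32]
Insert 87: [22, 58, 72, 87, 47, 44, 32]
Insert 47: [22, 47, 58, 72, 87, 44, 32]
Insert 44: [22, 44, 47, 58, 72, 87, 32]
Insert 32: [22, 32, 44, 47, 58, 72, 87]

Sorted: [22, 32, 44, 47, 58, 72, 87]


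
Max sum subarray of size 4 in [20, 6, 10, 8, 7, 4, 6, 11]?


[0:4]: 44
[1:5]: 31
[2:6]: 29
[3:7]: 25
[4:8]: 28

Max: 44 at [0:4]


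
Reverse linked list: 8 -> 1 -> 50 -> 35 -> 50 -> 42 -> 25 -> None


Step 1: curr=8, set curr.next=prev(None) | reversed so far: 8
Step 2: curr=1, set curr.next=prev(8) | reversed so far: 1 -> 8
Step 3: curr=50, set curr.next=prev(1) | reversed so far: 50 -> 1 -> 8
Step 4: curr=35, set curr.next=prev(50) | reversed so far: 35 -> 50 -> 1 -> 8
Step 5: curr=50, set curr.next=prev(35) | reversed so far: 50 -> 35 -> 50 -> 1 -> 8
Step 6: curr=42, set curr.next=prev(50) | reversed so far: 42 -> 50 -> 35 -> 50 -> 1 -> 8
Step 7: curr=25, set curr.next=prev(42) | reversed so far: 25 -> 42 -> 50 -> 35 -> 50 -> 1 -> 8

25 -> 42 -> 50 -> 35 -> 50 -> 1 -> 8 -> None


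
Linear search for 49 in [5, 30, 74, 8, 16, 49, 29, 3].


i=0: 5!=49
i=1: 30!=49
i=2: 74!=49
i=3: 8!=49
i=4: 16!=49
i=5: 49==49 found!

Found at 5, 6 comps


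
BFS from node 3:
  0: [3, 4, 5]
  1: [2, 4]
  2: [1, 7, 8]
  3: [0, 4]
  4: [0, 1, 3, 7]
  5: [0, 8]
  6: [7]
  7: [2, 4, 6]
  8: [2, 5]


Visit 3, enqueue [0, 4]
Visit 0, enqueue [5]
Visit 4, enqueue [1, 7]
Visit 5, enqueue [8]
Visit 1, enqueue [2]
Visit 7, enqueue [6]
Visit 8, enqueue []
Visit 2, enqueue []
Visit 6, enqueue []

BFS order: [3, 0, 4, 5, 1, 7, 8, 2, 6]


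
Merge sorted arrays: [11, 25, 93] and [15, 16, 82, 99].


Take 11 from A
Take 15 from B
Take 16 from B
Take 25 from A
Take 82 from B
Take 93 from A

Merged: [11, 15, 16, 25, 82, 93, 99]


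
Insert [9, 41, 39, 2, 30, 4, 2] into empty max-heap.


Insert 9: [9]
Insert 41: [41, 9]
Insert 39: [41, 9, 39]
Insert 2: [41, 9, 39, 2]
Insert 30: [41, 30, 39, 2, 9]
Insert 4: [41, 30, 39, 2, 9, 4]
Insert 2: [41, 30, 39, 2, 9, 4, 2]

Final heap: [41, 30, 39, 2, 9, 4, 2]


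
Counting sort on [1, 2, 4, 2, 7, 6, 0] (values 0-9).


Input: [1, 2, 4, 2, 7, 6, 0]
Counts: [1, 1, 2, 0, 1, 0, 1, 1, 0, 0]

Sorted: [0, 1, 2, 2, 4, 6, 7]


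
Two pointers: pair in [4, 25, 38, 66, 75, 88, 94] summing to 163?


lo=0(4)+hi=6(94)=98
lo=1(25)+hi=6(94)=119
lo=2(38)+hi=6(94)=132
lo=3(66)+hi=6(94)=160
lo=4(75)+hi=6(94)=169
lo=4(75)+hi=5(88)=163

Yes: 75+88=163


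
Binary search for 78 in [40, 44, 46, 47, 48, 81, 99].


Step 1: lo=0, hi=6, mid=3, val=47
Step 2: lo=4, hi=6, mid=5, val=81
Step 3: lo=4, hi=4, mid=4, val=48

Not found


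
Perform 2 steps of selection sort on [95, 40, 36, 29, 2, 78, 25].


Initial: [95, 40, 36, 29, 2, 78, 25]
Step 1: min=2 at 4
  Swap: [2, 40, 36, 29, 95, 78, 25]
Step 2: min=25 at 6
  Swap: [2, 25, 36, 29, 95, 78, 40]

After 2 steps: [2, 25, 36, 29, 95, 78, 40]


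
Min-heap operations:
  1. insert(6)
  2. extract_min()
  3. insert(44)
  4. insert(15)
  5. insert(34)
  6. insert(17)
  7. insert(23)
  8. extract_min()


insert(6) -> [6]
extract_min()->6, []
insert(44) -> [44]
insert(15) -> [15, 44]
insert(34) -> [15, 44, 34]
insert(17) -> [15, 17, 34, 44]
insert(23) -> [15, 17, 34, 44, 23]
extract_min()->15, [17, 23, 34, 44]

Final heap: [17, 23, 34, 44]


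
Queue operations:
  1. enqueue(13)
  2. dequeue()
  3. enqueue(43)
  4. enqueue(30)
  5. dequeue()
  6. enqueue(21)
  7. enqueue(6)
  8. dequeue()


enqueue(13) -> [13]
dequeue()->13, []
enqueue(43) -> [43]
enqueue(30) -> [43, 30]
dequeue()->43, [30]
enqueue(21) -> [30, 21]
enqueue(6) -> [30, 21, 6]
dequeue()->30, [21, 6]

Final queue: [21, 6]


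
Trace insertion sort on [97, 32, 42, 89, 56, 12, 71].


Initial: [97, 32, 42, 89, 56, 12, 71]
Insert 32: [32, 97, 42, 89, 56, 12, 71]
Insert 42: [32, 42, 97, 89, 56, 12, 71]
Insert 89: [32, 42, 89, 97, 56, 12, 71]
Insert 56: [32, 42, 56, 89, 97, 12, 71]
Insert 12: [12, 32, 42, 56, 89, 97, 71]
Insert 71: [12, 32, 42, 56, 71, 89, 97]

Sorted: [12, 32, 42, 56, 71, 89, 97]


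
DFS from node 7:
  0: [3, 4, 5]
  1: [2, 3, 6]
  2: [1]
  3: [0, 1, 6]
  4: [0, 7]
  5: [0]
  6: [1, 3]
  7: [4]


Visit 7, push [4]
Visit 4, push [0]
Visit 0, push [5, 3]
Visit 3, push [6, 1]
Visit 1, push [6, 2]
Visit 2, push []
Visit 6, push []
Visit 5, push []

DFS order: [7, 4, 0, 3, 1, 2, 6, 5]


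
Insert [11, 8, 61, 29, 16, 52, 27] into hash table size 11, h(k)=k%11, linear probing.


Insert 11: h=0 -> slot 0
Insert 8: h=8 -> slot 8
Insert 61: h=6 -> slot 6
Insert 29: h=7 -> slot 7
Insert 16: h=5 -> slot 5
Insert 52: h=8, 1 probes -> slot 9
Insert 27: h=5, 5 probes -> slot 10

Table: [11, None, None, None, None, 16, 61, 29, 8, 52, 27]


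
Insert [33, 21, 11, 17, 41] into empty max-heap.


Insert 33: [33]
Insert 21: [33, 21]
Insert 11: [33, 21, 11]
Insert 17: [33, 21, 11, 17]
Insert 41: [41, 33, 11, 17, 21]

Final heap: [41, 33, 11, 17, 21]


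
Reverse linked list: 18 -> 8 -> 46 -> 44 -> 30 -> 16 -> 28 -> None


Step 1: curr=18, set curr.next=prev(None) | reversed so far: 18
Step 2: curr=8, set curr.next=prev(18) | reversed so far: 8 -> 18
Step 3: curr=46, set curr.next=prev(8) | reversed so far: 46 -> 8 -> 18
Step 4: curr=44, set curr.next=prev(46) | reversed so far: 44 -> 46 -> 8 -> 18
Step 5: curr=30, set curr.next=prev(44) | reversed so far: 30 -> 44 -> 46 -> 8 -> 18
Step 6: curr=16, set curr.next=prev(30) | reversed so far: 16 -> 30 -> 44 -> 46 -> 8 -> 18
Step 7: curr=28, set curr.next=prev(16) | reversed so far: 28 -> 16 -> 30 -> 44 -> 46 -> 8 -> 18

28 -> 16 -> 30 -> 44 -> 46 -> 8 -> 18 -> None


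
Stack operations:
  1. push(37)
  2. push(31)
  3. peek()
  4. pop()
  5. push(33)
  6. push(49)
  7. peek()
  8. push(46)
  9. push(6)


push(37) -> [37]
push(31) -> [37, 31]
peek()->31
pop()->31, [37]
push(33) -> [37, 33]
push(49) -> [37, 33, 49]
peek()->49
push(46) -> [37, 33, 49, 46]
push(6) -> [37, 33, 49, 46, 6]

Final stack: [37, 33, 49, 46, 6]


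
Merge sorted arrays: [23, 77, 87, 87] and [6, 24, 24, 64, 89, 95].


Take 6 from B
Take 23 from A
Take 24 from B
Take 24 from B
Take 64 from B
Take 77 from A
Take 87 from A
Take 87 from A

Merged: [6, 23, 24, 24, 64, 77, 87, 87, 89, 95]


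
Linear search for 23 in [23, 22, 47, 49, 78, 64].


i=0: 23==23 found!

Found at 0, 1 comps


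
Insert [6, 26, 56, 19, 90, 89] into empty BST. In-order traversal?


Insert 6: root
Insert 26: R from 6
Insert 56: R from 6 -> R from 26
Insert 19: R from 6 -> L from 26
Insert 90: R from 6 -> R from 26 -> R from 56
Insert 89: R from 6 -> R from 26 -> R from 56 -> L from 90

In-order: [6, 19, 26, 56, 89, 90]


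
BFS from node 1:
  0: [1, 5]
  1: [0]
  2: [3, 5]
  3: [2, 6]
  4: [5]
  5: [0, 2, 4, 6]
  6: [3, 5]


Visit 1, enqueue [0]
Visit 0, enqueue [5]
Visit 5, enqueue [2, 4, 6]
Visit 2, enqueue [3]
Visit 4, enqueue []
Visit 6, enqueue []
Visit 3, enqueue []

BFS order: [1, 0, 5, 2, 4, 6, 3]


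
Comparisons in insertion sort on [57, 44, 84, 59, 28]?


Algorithm: insertion sort
Input: [57, 44, 84, 59, 28]
Sorted: [28, 44, 57, 59, 84]

8


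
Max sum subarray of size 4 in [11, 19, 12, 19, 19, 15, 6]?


[0:4]: 61
[1:5]: 69
[2:6]: 65
[3:7]: 59

Max: 69 at [1:5]


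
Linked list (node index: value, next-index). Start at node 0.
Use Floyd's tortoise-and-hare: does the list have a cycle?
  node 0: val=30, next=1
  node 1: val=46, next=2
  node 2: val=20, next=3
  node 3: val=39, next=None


Floyd's tortoise (slow, +1) and hare (fast, +2):
  init: slow=0, fast=0
  step 1: slow=1, fast=2
  step 2: fast 2->3->None, no cycle

Cycle: no


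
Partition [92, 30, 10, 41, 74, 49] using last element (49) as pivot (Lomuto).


Pivot: 49
  30 <= 49: swap -> [30, 92, 10, 41, 74, 49]
  10 <= 49: swap -> [30, 10, 92, 41, 74, 49]
  41 <= 49: swap -> [30, 10, 41, 92, 74, 49]
Place pivot at 3: [30, 10, 41, 49, 74, 92]

Partitioned: [30, 10, 41, 49, 74, 92]


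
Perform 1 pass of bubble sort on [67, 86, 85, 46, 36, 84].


Initial: [67, 86, 85, 46, 36, 84]
Pass 1: [67, 85, 46, 36, 84, 86] (4 swaps)

After 1 pass: [67, 85, 46, 36, 84, 86]


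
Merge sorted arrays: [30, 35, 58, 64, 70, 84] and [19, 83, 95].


Take 19 from B
Take 30 from A
Take 35 from A
Take 58 from A
Take 64 from A
Take 70 from A
Take 83 from B
Take 84 from A

Merged: [19, 30, 35, 58, 64, 70, 83, 84, 95]


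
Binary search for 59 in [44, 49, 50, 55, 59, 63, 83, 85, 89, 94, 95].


Step 1: lo=0, hi=10, mid=5, val=63
Step 2: lo=0, hi=4, mid=2, val=50
Step 3: lo=3, hi=4, mid=3, val=55
Step 4: lo=4, hi=4, mid=4, val=59

Found at index 4


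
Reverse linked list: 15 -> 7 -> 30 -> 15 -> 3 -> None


Step 1: curr=15, set curr.next=prev(None) | reversed so far: 15
Step 2: curr=7, set curr.next=prev(15) | reversed so far: 7 -> 15
Step 3: curr=30, set curr.next=prev(7) | reversed so far: 30 -> 7 -> 15
Step 4: curr=15, set curr.next=prev(30) | reversed so far: 15 -> 30 -> 7 -> 15
Step 5: curr=3, set curr.next=prev(15) | reversed so far: 3 -> 15 -> 30 -> 7 -> 15

3 -> 15 -> 30 -> 7 -> 15 -> None


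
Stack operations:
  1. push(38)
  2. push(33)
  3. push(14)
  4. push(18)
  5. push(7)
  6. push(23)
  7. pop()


push(38) -> [38]
push(33) -> [38, 33]
push(14) -> [38, 33, 14]
push(18) -> [38, 33, 14, 18]
push(7) -> [38, 33, 14, 18, 7]
push(23) -> [38, 33, 14, 18, 7, 23]
pop()->23, [38, 33, 14, 18, 7]

Final stack: [38, 33, 14, 18, 7]


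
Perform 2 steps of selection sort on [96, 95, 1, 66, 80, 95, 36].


Initial: [96, 95, 1, 66, 80, 95, 36]
Step 1: min=1 at 2
  Swap: [1, 95, 96, 66, 80, 95, 36]
Step 2: min=36 at 6
  Swap: [1, 36, 96, 66, 80, 95, 95]

After 2 steps: [1, 36, 96, 66, 80, 95, 95]


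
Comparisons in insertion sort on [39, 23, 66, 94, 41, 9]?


Algorithm: insertion sort
Input: [39, 23, 66, 94, 41, 9]
Sorted: [9, 23, 39, 41, 66, 94]

11


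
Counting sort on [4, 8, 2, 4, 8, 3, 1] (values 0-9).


Input: [4, 8, 2, 4, 8, 3, 1]
Counts: [0, 1, 1, 1, 2, 0, 0, 0, 2, 0]

Sorted: [1, 2, 3, 4, 4, 8, 8]


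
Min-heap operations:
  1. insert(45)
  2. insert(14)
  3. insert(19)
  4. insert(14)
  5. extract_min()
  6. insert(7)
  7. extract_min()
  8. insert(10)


insert(45) -> [45]
insert(14) -> [14, 45]
insert(19) -> [14, 45, 19]
insert(14) -> [14, 14, 19, 45]
extract_min()->14, [14, 45, 19]
insert(7) -> [7, 14, 19, 45]
extract_min()->7, [14, 45, 19]
insert(10) -> [10, 14, 19, 45]

Final heap: [10, 14, 19, 45]


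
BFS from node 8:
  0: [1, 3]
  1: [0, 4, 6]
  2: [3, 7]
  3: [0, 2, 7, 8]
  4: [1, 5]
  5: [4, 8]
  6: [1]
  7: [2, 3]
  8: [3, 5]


Visit 8, enqueue [3, 5]
Visit 3, enqueue [0, 2, 7]
Visit 5, enqueue [4]
Visit 0, enqueue [1]
Visit 2, enqueue []
Visit 7, enqueue []
Visit 4, enqueue []
Visit 1, enqueue [6]
Visit 6, enqueue []

BFS order: [8, 3, 5, 0, 2, 7, 4, 1, 6]


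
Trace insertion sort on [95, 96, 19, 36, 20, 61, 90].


Initial: [95, 96, 19, 36, 20, 61, 90]
Insert 96: [95, 96, 19, 36, 20, 61, 90]
Insert 19: [19, 95, 96, 36, 20, 61, 90]
Insert 36: [19, 36, 95, 96, 20, 61, 90]
Insert 20: [19, 20, 36, 95, 96, 61, 90]
Insert 61: [19, 20, 36, 61, 95, 96, 90]
Insert 90: [19, 20, 36, 61, 90, 95, 96]

Sorted: [19, 20, 36, 61, 90, 95, 96]


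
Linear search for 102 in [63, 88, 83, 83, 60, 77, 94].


i=0: 63!=102
i=1: 88!=102
i=2: 83!=102
i=3: 83!=102
i=4: 60!=102
i=5: 77!=102
i=6: 94!=102

Not found, 7 comps


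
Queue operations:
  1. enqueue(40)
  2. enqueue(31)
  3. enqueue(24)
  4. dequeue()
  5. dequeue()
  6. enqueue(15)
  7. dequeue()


enqueue(40) -> [40]
enqueue(31) -> [40, 31]
enqueue(24) -> [40, 31, 24]
dequeue()->40, [31, 24]
dequeue()->31, [24]
enqueue(15) -> [24, 15]
dequeue()->24, [15]

Final queue: [15]


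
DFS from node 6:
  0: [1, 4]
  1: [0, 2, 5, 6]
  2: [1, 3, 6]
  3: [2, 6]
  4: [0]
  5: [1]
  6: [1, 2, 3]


Visit 6, push [3, 2, 1]
Visit 1, push [5, 2, 0]
Visit 0, push [4]
Visit 4, push []
Visit 2, push [3]
Visit 3, push []
Visit 5, push []

DFS order: [6, 1, 0, 4, 2, 3, 5]


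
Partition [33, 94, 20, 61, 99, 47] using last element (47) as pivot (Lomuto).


Pivot: 47
  33 <= 47: advance i (no swap)
  20 <= 47: swap -> [33, 20, 94, 61, 99, 47]
Place pivot at 2: [33, 20, 47, 61, 99, 94]

Partitioned: [33, 20, 47, 61, 99, 94]


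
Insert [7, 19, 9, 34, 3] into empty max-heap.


Insert 7: [7]
Insert 19: [19, 7]
Insert 9: [19, 7, 9]
Insert 34: [34, 19, 9, 7]
Insert 3: [34, 19, 9, 7, 3]

Final heap: [34, 19, 9, 7, 3]


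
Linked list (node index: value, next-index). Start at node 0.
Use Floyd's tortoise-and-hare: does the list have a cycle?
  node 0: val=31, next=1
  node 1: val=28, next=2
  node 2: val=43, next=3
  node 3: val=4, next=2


Floyd's tortoise (slow, +1) and hare (fast, +2):
  init: slow=0, fast=0
  step 1: slow=1, fast=2
  step 2: slow=2, fast=2
  slow == fast at node 2: cycle detected

Cycle: yes


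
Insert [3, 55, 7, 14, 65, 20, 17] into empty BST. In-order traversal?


Insert 3: root
Insert 55: R from 3
Insert 7: R from 3 -> L from 55
Insert 14: R from 3 -> L from 55 -> R from 7
Insert 65: R from 3 -> R from 55
Insert 20: R from 3 -> L from 55 -> R from 7 -> R from 14
Insert 17: R from 3 -> L from 55 -> R from 7 -> R from 14 -> L from 20

In-order: [3, 7, 14, 17, 20, 55, 65]


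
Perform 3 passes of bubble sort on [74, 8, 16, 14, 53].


Initial: [74, 8, 16, 14, 53]
Pass 1: [8, 16, 14, 53, 74] (4 swaps)
Pass 2: [8, 14, 16, 53, 74] (1 swaps)
Pass 3: [8, 14, 16, 53, 74] (0 swaps)

After 3 passes: [8, 14, 16, 53, 74]


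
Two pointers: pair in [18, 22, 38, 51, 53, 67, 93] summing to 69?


lo=0(18)+hi=6(93)=111
lo=0(18)+hi=5(67)=85
lo=0(18)+hi=4(53)=71
lo=0(18)+hi=3(51)=69

Yes: 18+51=69


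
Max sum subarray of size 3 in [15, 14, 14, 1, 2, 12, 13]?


[0:3]: 43
[1:4]: 29
[2:5]: 17
[3:6]: 15
[4:7]: 27

Max: 43 at [0:3]


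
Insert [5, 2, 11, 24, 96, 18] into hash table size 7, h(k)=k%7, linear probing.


Insert 5: h=5 -> slot 5
Insert 2: h=2 -> slot 2
Insert 11: h=4 -> slot 4
Insert 24: h=3 -> slot 3
Insert 96: h=5, 1 probes -> slot 6
Insert 18: h=4, 3 probes -> slot 0

Table: [18, None, 2, 24, 11, 5, 96]


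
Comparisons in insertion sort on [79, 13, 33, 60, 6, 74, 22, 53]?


Algorithm: insertion sort
Input: [79, 13, 33, 60, 6, 74, 22, 53]
Sorted: [6, 13, 22, 33, 53, 60, 74, 79]

20


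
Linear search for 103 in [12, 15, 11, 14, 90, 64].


i=0: 12!=103
i=1: 15!=103
i=2: 11!=103
i=3: 14!=103
i=4: 90!=103
i=5: 64!=103

Not found, 6 comps


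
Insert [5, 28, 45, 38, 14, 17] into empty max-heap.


Insert 5: [5]
Insert 28: [28, 5]
Insert 45: [45, 5, 28]
Insert 38: [45, 38, 28, 5]
Insert 14: [45, 38, 28, 5, 14]
Insert 17: [45, 38, 28, 5, 14, 17]

Final heap: [45, 38, 28, 5, 14, 17]


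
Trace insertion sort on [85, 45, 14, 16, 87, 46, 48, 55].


Initial: [85, 45, 14, 16, 87, 46, 48, 55]
Insert 45: [45, 85, 14, 16, 87, 46, 48, 55]
Insert 14: [14, 45, 85, 16, 87, 46, 48, 55]
Insert 16: [14, 16, 45, 85, 87, 46, 48, 55]
Insert 87: [14, 16, 45, 85, 87, 46, 48, 55]
Insert 46: [14, 16, 45, 46, 85, 87, 48, 55]
Insert 48: [14, 16, 45, 46, 48, 85, 87, 55]
Insert 55: [14, 16, 45, 46, 48, 55, 85, 87]

Sorted: [14, 16, 45, 46, 48, 55, 85, 87]


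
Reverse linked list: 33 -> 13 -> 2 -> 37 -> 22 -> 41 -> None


Step 1: curr=33, set curr.next=prev(None) | reversed so far: 33
Step 2: curr=13, set curr.next=prev(33) | reversed so far: 13 -> 33
Step 3: curr=2, set curr.next=prev(13) | reversed so far: 2 -> 13 -> 33
Step 4: curr=37, set curr.next=prev(2) | reversed so far: 37 -> 2 -> 13 -> 33
Step 5: curr=22, set curr.next=prev(37) | reversed so far: 22 -> 37 -> 2 -> 13 -> 33
Step 6: curr=41, set curr.next=prev(22) | reversed so far: 41 -> 22 -> 37 -> 2 -> 13 -> 33

41 -> 22 -> 37 -> 2 -> 13 -> 33 -> None


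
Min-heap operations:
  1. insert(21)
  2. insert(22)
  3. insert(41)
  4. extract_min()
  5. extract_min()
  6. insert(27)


insert(21) -> [21]
insert(22) -> [21, 22]
insert(41) -> [21, 22, 41]
extract_min()->21, [22, 41]
extract_min()->22, [41]
insert(27) -> [27, 41]

Final heap: [27, 41]


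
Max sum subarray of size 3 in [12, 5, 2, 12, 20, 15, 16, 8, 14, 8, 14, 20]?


[0:3]: 19
[1:4]: 19
[2:5]: 34
[3:6]: 47
[4:7]: 51
[5:8]: 39
[6:9]: 38
[7:10]: 30
[8:11]: 36
[9:12]: 42

Max: 51 at [4:7]


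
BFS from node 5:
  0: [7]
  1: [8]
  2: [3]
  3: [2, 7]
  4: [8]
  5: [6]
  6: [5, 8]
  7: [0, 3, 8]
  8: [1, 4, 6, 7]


Visit 5, enqueue [6]
Visit 6, enqueue [8]
Visit 8, enqueue [1, 4, 7]
Visit 1, enqueue []
Visit 4, enqueue []
Visit 7, enqueue [0, 3]
Visit 0, enqueue []
Visit 3, enqueue [2]
Visit 2, enqueue []

BFS order: [5, 6, 8, 1, 4, 7, 0, 3, 2]


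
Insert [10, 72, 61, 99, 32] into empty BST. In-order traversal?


Insert 10: root
Insert 72: R from 10
Insert 61: R from 10 -> L from 72
Insert 99: R from 10 -> R from 72
Insert 32: R from 10 -> L from 72 -> L from 61

In-order: [10, 32, 61, 72, 99]


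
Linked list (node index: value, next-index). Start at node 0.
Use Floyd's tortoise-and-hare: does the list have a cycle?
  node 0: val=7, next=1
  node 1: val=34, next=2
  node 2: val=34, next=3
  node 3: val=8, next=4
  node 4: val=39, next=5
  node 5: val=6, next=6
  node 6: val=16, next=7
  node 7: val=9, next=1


Floyd's tortoise (slow, +1) and hare (fast, +2):
  init: slow=0, fast=0
  step 1: slow=1, fast=2
  step 2: slow=2, fast=4
  step 3: slow=3, fast=6
  step 4: slow=4, fast=1
  step 5: slow=5, fast=3
  step 6: slow=6, fast=5
  step 7: slow=7, fast=7
  slow == fast at node 7: cycle detected

Cycle: yes


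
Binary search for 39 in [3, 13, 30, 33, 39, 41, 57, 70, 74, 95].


Step 1: lo=0, hi=9, mid=4, val=39

Found at index 4


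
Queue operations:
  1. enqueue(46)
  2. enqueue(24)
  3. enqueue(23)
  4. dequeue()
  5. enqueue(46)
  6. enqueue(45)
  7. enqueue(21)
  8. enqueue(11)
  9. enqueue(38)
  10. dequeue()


enqueue(46) -> [46]
enqueue(24) -> [46, 24]
enqueue(23) -> [46, 24, 23]
dequeue()->46, [24, 23]
enqueue(46) -> [24, 23, 46]
enqueue(45) -> [24, 23, 46, 45]
enqueue(21) -> [24, 23, 46, 45, 21]
enqueue(11) -> [24, 23, 46, 45, 21, 11]
enqueue(38) -> [24, 23, 46, 45, 21, 11, 38]
dequeue()->24, [23, 46, 45, 21, 11, 38]

Final queue: [23, 46, 45, 21, 11, 38]


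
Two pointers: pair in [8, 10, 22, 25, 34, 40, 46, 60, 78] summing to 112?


lo=0(8)+hi=8(78)=86
lo=1(10)+hi=8(78)=88
lo=2(22)+hi=8(78)=100
lo=3(25)+hi=8(78)=103
lo=4(34)+hi=8(78)=112

Yes: 34+78=112


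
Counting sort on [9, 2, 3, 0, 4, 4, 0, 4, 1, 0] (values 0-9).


Input: [9, 2, 3, 0, 4, 4, 0, 4, 1, 0]
Counts: [3, 1, 1, 1, 3, 0, 0, 0, 0, 1]

Sorted: [0, 0, 0, 1, 2, 3, 4, 4, 4, 9]


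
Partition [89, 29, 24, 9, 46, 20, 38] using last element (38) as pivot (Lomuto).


Pivot: 38
  29 <= 38: swap -> [29, 89, 24, 9, 46, 20, 38]
  24 <= 38: swap -> [29, 24, 89, 9, 46, 20, 38]
  9 <= 38: swap -> [29, 24, 9, 89, 46, 20, 38]
  20 <= 38: swap -> [29, 24, 9, 20, 46, 89, 38]
Place pivot at 4: [29, 24, 9, 20, 38, 89, 46]

Partitioned: [29, 24, 9, 20, 38, 89, 46]


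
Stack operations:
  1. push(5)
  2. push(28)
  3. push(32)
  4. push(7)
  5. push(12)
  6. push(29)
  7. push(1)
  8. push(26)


push(5) -> [5]
push(28) -> [5, 28]
push(32) -> [5, 28, 32]
push(7) -> [5, 28, 32, 7]
push(12) -> [5, 28, 32, 7, 12]
push(29) -> [5, 28, 32, 7, 12, 29]
push(1) -> [5, 28, 32, 7, 12, 29, 1]
push(26) -> [5, 28, 32, 7, 12, 29, 1, 26]

Final stack: [5, 28, 32, 7, 12, 29, 1, 26]


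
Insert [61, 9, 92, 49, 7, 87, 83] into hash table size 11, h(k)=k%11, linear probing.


Insert 61: h=6 -> slot 6
Insert 9: h=9 -> slot 9
Insert 92: h=4 -> slot 4
Insert 49: h=5 -> slot 5
Insert 7: h=7 -> slot 7
Insert 87: h=10 -> slot 10
Insert 83: h=6, 2 probes -> slot 8

Table: [None, None, None, None, 92, 49, 61, 7, 83, 9, 87]


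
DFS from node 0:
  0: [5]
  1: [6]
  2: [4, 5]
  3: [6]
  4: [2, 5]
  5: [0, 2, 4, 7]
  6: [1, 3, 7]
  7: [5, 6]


Visit 0, push [5]
Visit 5, push [7, 4, 2]
Visit 2, push [4]
Visit 4, push []
Visit 7, push [6]
Visit 6, push [3, 1]
Visit 1, push []
Visit 3, push []

DFS order: [0, 5, 2, 4, 7, 6, 1, 3]


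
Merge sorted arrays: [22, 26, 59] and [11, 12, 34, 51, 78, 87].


Take 11 from B
Take 12 from B
Take 22 from A
Take 26 from A
Take 34 from B
Take 51 from B
Take 59 from A

Merged: [11, 12, 22, 26, 34, 51, 59, 78, 87]


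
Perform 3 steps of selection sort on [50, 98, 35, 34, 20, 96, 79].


Initial: [50, 98, 35, 34, 20, 96, 79]
Step 1: min=20 at 4
  Swap: [20, 98, 35, 34, 50, 96, 79]
Step 2: min=34 at 3
  Swap: [20, 34, 35, 98, 50, 96, 79]
Step 3: min=35 at 2
  Swap: [20, 34, 35, 98, 50, 96, 79]

After 3 steps: [20, 34, 35, 98, 50, 96, 79]


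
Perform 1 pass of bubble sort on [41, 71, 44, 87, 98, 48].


Initial: [41, 71, 44, 87, 98, 48]
Pass 1: [41, 44, 71, 87, 48, 98] (2 swaps)

After 1 pass: [41, 44, 71, 87, 48, 98]


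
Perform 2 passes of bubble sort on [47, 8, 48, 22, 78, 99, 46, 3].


Initial: [47, 8, 48, 22, 78, 99, 46, 3]
Pass 1: [8, 47, 22, 48, 78, 46, 3, 99] (4 swaps)
Pass 2: [8, 22, 47, 48, 46, 3, 78, 99] (3 swaps)

After 2 passes: [8, 22, 47, 48, 46, 3, 78, 99]


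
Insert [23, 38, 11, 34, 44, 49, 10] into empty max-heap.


Insert 23: [23]
Insert 38: [38, 23]
Insert 11: [38, 23, 11]
Insert 34: [38, 34, 11, 23]
Insert 44: [44, 38, 11, 23, 34]
Insert 49: [49, 38, 44, 23, 34, 11]
Insert 10: [49, 38, 44, 23, 34, 11, 10]

Final heap: [49, 38, 44, 23, 34, 11, 10]


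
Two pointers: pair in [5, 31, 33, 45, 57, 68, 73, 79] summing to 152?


lo=0(5)+hi=7(79)=84
lo=1(31)+hi=7(79)=110
lo=2(33)+hi=7(79)=112
lo=3(45)+hi=7(79)=124
lo=4(57)+hi=7(79)=136
lo=5(68)+hi=7(79)=147
lo=6(73)+hi=7(79)=152

Yes: 73+79=152


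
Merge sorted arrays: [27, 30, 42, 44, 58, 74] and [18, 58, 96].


Take 18 from B
Take 27 from A
Take 30 from A
Take 42 from A
Take 44 from A
Take 58 from A
Take 58 from B
Take 74 from A

Merged: [18, 27, 30, 42, 44, 58, 58, 74, 96]


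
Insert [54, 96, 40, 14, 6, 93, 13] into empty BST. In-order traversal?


Insert 54: root
Insert 96: R from 54
Insert 40: L from 54
Insert 14: L from 54 -> L from 40
Insert 6: L from 54 -> L from 40 -> L from 14
Insert 93: R from 54 -> L from 96
Insert 13: L from 54 -> L from 40 -> L from 14 -> R from 6

In-order: [6, 13, 14, 40, 54, 93, 96]


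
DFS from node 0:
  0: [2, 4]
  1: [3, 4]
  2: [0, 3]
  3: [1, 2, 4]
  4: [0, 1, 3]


Visit 0, push [4, 2]
Visit 2, push [3]
Visit 3, push [4, 1]
Visit 1, push [4]
Visit 4, push []

DFS order: [0, 2, 3, 1, 4]


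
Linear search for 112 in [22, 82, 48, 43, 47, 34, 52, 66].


i=0: 22!=112
i=1: 82!=112
i=2: 48!=112
i=3: 43!=112
i=4: 47!=112
i=5: 34!=112
i=6: 52!=112
i=7: 66!=112

Not found, 8 comps


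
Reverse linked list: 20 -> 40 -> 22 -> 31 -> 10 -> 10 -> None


Step 1: curr=20, set curr.next=prev(None) | reversed so far: 20
Step 2: curr=40, set curr.next=prev(20) | reversed so far: 40 -> 20
Step 3: curr=22, set curr.next=prev(40) | reversed so far: 22 -> 40 -> 20
Step 4: curr=31, set curr.next=prev(22) | reversed so far: 31 -> 22 -> 40 -> 20
Step 5: curr=10, set curr.next=prev(31) | reversed so far: 10 -> 31 -> 22 -> 40 -> 20
Step 6: curr=10, set curr.next=prev(10) | reversed so far: 10 -> 10 -> 31 -> 22 -> 40 -> 20

10 -> 10 -> 31 -> 22 -> 40 -> 20 -> None


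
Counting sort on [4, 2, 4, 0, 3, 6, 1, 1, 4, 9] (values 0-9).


Input: [4, 2, 4, 0, 3, 6, 1, 1, 4, 9]
Counts: [1, 2, 1, 1, 3, 0, 1, 0, 0, 1]

Sorted: [0, 1, 1, 2, 3, 4, 4, 4, 6, 9]


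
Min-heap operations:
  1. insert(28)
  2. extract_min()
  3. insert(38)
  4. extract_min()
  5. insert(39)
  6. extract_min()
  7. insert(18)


insert(28) -> [28]
extract_min()->28, []
insert(38) -> [38]
extract_min()->38, []
insert(39) -> [39]
extract_min()->39, []
insert(18) -> [18]

Final heap: [18]


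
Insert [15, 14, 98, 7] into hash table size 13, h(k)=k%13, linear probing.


Insert 15: h=2 -> slot 2
Insert 14: h=1 -> slot 1
Insert 98: h=7 -> slot 7
Insert 7: h=7, 1 probes -> slot 8

Table: [None, 14, 15, None, None, None, None, 98, 7, None, None, None, None]


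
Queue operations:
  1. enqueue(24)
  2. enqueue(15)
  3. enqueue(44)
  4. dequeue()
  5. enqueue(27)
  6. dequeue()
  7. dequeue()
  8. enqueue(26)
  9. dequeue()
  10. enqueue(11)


enqueue(24) -> [24]
enqueue(15) -> [24, 15]
enqueue(44) -> [24, 15, 44]
dequeue()->24, [15, 44]
enqueue(27) -> [15, 44, 27]
dequeue()->15, [44, 27]
dequeue()->44, [27]
enqueue(26) -> [27, 26]
dequeue()->27, [26]
enqueue(11) -> [26, 11]

Final queue: [26, 11]


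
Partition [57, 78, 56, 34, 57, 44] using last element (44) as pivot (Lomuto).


Pivot: 44
  34 <= 44: swap -> [34, 78, 56, 57, 57, 44]
Place pivot at 1: [34, 44, 56, 57, 57, 78]

Partitioned: [34, 44, 56, 57, 57, 78]


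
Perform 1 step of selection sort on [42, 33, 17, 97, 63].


Initial: [42, 33, 17, 97, 63]
Step 1: min=17 at 2
  Swap: [17, 33, 42, 97, 63]

After 1 step: [17, 33, 42, 97, 63]


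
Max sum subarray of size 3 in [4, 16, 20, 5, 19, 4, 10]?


[0:3]: 40
[1:4]: 41
[2:5]: 44
[3:6]: 28
[4:7]: 33

Max: 44 at [2:5]


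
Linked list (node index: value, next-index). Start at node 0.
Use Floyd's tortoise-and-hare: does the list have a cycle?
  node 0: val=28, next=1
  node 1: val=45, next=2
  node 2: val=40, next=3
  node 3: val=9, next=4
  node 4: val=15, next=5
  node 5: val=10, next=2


Floyd's tortoise (slow, +1) and hare (fast, +2):
  init: slow=0, fast=0
  step 1: slow=1, fast=2
  step 2: slow=2, fast=4
  step 3: slow=3, fast=2
  step 4: slow=4, fast=4
  slow == fast at node 4: cycle detected

Cycle: yes


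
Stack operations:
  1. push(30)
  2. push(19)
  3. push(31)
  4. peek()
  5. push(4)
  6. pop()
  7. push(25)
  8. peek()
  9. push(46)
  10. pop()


push(30) -> [30]
push(19) -> [30, 19]
push(31) -> [30, 19, 31]
peek()->31
push(4) -> [30, 19, 31, 4]
pop()->4, [30, 19, 31]
push(25) -> [30, 19, 31, 25]
peek()->25
push(46) -> [30, 19, 31, 25, 46]
pop()->46, [30, 19, 31, 25]

Final stack: [30, 19, 31, 25]


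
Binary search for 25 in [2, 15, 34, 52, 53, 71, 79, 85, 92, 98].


Step 1: lo=0, hi=9, mid=4, val=53
Step 2: lo=0, hi=3, mid=1, val=15
Step 3: lo=2, hi=3, mid=2, val=34

Not found


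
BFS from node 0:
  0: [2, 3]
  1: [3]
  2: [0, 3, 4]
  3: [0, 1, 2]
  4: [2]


Visit 0, enqueue [2, 3]
Visit 2, enqueue [4]
Visit 3, enqueue [1]
Visit 4, enqueue []
Visit 1, enqueue []

BFS order: [0, 2, 3, 4, 1]


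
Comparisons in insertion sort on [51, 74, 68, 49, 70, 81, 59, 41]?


Algorithm: insertion sort
Input: [51, 74, 68, 49, 70, 81, 59, 41]
Sorted: [41, 49, 51, 59, 68, 70, 74, 81]

21


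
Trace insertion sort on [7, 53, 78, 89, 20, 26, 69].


Initial: [7, 53, 78, 89, 20, 26, 69]
Insert 53: [7, 53, 78, 89, 20, 26, 69]
Insert 78: [7, 53, 78, 89, 20, 26, 69]
Insert 89: [7, 53, 78, 89, 20, 26, 69]
Insert 20: [7, 20, 53, 78, 89, 26, 69]
Insert 26: [7, 20, 26, 53, 78, 89, 69]
Insert 69: [7, 20, 26, 53, 69, 78, 89]

Sorted: [7, 20, 26, 53, 69, 78, 89]


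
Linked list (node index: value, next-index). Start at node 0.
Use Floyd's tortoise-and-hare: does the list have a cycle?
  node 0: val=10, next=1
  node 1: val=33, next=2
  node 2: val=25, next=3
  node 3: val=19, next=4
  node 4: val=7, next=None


Floyd's tortoise (slow, +1) and hare (fast, +2):
  init: slow=0, fast=0
  step 1: slow=1, fast=2
  step 2: slow=2, fast=4
  step 3: fast -> None, no cycle

Cycle: no


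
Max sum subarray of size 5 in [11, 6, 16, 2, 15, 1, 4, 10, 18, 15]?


[0:5]: 50
[1:6]: 40
[2:7]: 38
[3:8]: 32
[4:9]: 48
[5:10]: 48

Max: 50 at [0:5]


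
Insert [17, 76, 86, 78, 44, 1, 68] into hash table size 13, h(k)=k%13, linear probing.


Insert 17: h=4 -> slot 4
Insert 76: h=11 -> slot 11
Insert 86: h=8 -> slot 8
Insert 78: h=0 -> slot 0
Insert 44: h=5 -> slot 5
Insert 1: h=1 -> slot 1
Insert 68: h=3 -> slot 3

Table: [78, 1, None, 68, 17, 44, None, None, 86, None, None, 76, None]


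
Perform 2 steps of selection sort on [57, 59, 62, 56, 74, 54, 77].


Initial: [57, 59, 62, 56, 74, 54, 77]
Step 1: min=54 at 5
  Swap: [54, 59, 62, 56, 74, 57, 77]
Step 2: min=56 at 3
  Swap: [54, 56, 62, 59, 74, 57, 77]

After 2 steps: [54, 56, 62, 59, 74, 57, 77]


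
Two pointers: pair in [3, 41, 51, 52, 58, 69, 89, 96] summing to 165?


lo=0(3)+hi=7(96)=99
lo=1(41)+hi=7(96)=137
lo=2(51)+hi=7(96)=147
lo=3(52)+hi=7(96)=148
lo=4(58)+hi=7(96)=154
lo=5(69)+hi=7(96)=165

Yes: 69+96=165


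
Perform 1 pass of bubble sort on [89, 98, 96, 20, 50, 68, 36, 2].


Initial: [89, 98, 96, 20, 50, 68, 36, 2]
Pass 1: [89, 96, 20, 50, 68, 36, 2, 98] (6 swaps)

After 1 pass: [89, 96, 20, 50, 68, 36, 2, 98]


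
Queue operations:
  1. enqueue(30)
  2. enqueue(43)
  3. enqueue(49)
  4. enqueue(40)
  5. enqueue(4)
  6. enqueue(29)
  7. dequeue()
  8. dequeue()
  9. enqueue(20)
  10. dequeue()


enqueue(30) -> [30]
enqueue(43) -> [30, 43]
enqueue(49) -> [30, 43, 49]
enqueue(40) -> [30, 43, 49, 40]
enqueue(4) -> [30, 43, 49, 40, 4]
enqueue(29) -> [30, 43, 49, 40, 4, 29]
dequeue()->30, [43, 49, 40, 4, 29]
dequeue()->43, [49, 40, 4, 29]
enqueue(20) -> [49, 40, 4, 29, 20]
dequeue()->49, [40, 4, 29, 20]

Final queue: [40, 4, 29, 20]


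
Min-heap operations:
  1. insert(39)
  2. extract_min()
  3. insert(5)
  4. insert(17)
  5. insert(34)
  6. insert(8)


insert(39) -> [39]
extract_min()->39, []
insert(5) -> [5]
insert(17) -> [5, 17]
insert(34) -> [5, 17, 34]
insert(8) -> [5, 8, 34, 17]

Final heap: [5, 8, 34, 17]


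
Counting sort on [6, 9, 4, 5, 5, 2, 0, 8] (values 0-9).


Input: [6, 9, 4, 5, 5, 2, 0, 8]
Counts: [1, 0, 1, 0, 1, 2, 1, 0, 1, 1]

Sorted: [0, 2, 4, 5, 5, 6, 8, 9]


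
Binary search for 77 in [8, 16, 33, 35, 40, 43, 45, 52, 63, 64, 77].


Step 1: lo=0, hi=10, mid=5, val=43
Step 2: lo=6, hi=10, mid=8, val=63
Step 3: lo=9, hi=10, mid=9, val=64
Step 4: lo=10, hi=10, mid=10, val=77

Found at index 10


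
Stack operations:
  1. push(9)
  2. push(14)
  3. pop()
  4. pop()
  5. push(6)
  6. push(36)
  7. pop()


push(9) -> [9]
push(14) -> [9, 14]
pop()->14, [9]
pop()->9, []
push(6) -> [6]
push(36) -> [6, 36]
pop()->36, [6]

Final stack: [6]


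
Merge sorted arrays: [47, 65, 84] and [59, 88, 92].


Take 47 from A
Take 59 from B
Take 65 from A
Take 84 from A

Merged: [47, 59, 65, 84, 88, 92]


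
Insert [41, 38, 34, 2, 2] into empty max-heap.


Insert 41: [41]
Insert 38: [41, 38]
Insert 34: [41, 38, 34]
Insert 2: [41, 38, 34, 2]
Insert 2: [41, 38, 34, 2, 2]

Final heap: [41, 38, 34, 2, 2]


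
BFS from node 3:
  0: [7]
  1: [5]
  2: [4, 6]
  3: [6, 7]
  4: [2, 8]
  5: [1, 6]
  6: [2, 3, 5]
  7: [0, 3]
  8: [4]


Visit 3, enqueue [6, 7]
Visit 6, enqueue [2, 5]
Visit 7, enqueue [0]
Visit 2, enqueue [4]
Visit 5, enqueue [1]
Visit 0, enqueue []
Visit 4, enqueue [8]
Visit 1, enqueue []
Visit 8, enqueue []

BFS order: [3, 6, 7, 2, 5, 0, 4, 1, 8]


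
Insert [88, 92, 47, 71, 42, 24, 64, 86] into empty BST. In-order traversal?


Insert 88: root
Insert 92: R from 88
Insert 47: L from 88
Insert 71: L from 88 -> R from 47
Insert 42: L from 88 -> L from 47
Insert 24: L from 88 -> L from 47 -> L from 42
Insert 64: L from 88 -> R from 47 -> L from 71
Insert 86: L from 88 -> R from 47 -> R from 71

In-order: [24, 42, 47, 64, 71, 86, 88, 92]


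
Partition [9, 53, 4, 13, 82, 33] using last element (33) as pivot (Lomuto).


Pivot: 33
  9 <= 33: advance i (no swap)
  4 <= 33: swap -> [9, 4, 53, 13, 82, 33]
  13 <= 33: swap -> [9, 4, 13, 53, 82, 33]
Place pivot at 3: [9, 4, 13, 33, 82, 53]

Partitioned: [9, 4, 13, 33, 82, 53]


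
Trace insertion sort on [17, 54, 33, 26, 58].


Initial: [17, 54, 33, 26, 58]
Insert 54: [17, 54, 33, 26, 58]
Insert 33: [17, 33, 54, 26, 58]
Insert 26: [17, 26, 33, 54, 58]
Insert 58: [17, 26, 33, 54, 58]

Sorted: [17, 26, 33, 54, 58]


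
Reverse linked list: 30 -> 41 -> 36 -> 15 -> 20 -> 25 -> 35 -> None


Step 1: curr=30, set curr.next=prev(None) | reversed so far: 30
Step 2: curr=41, set curr.next=prev(30) | reversed so far: 41 -> 30
Step 3: curr=36, set curr.next=prev(41) | reversed so far: 36 -> 41 -> 30
Step 4: curr=15, set curr.next=prev(36) | reversed so far: 15 -> 36 -> 41 -> 30
Step 5: curr=20, set curr.next=prev(15) | reversed so far: 20 -> 15 -> 36 -> 41 -> 30
Step 6: curr=25, set curr.next=prev(20) | reversed so far: 25 -> 20 -> 15 -> 36 -> 41 -> 30
Step 7: curr=35, set curr.next=prev(25) | reversed so far: 35 -> 25 -> 20 -> 15 -> 36 -> 41 -> 30

35 -> 25 -> 20 -> 15 -> 36 -> 41 -> 30 -> None


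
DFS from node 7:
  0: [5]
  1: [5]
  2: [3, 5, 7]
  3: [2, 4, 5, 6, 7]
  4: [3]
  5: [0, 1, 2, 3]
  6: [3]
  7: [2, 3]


Visit 7, push [3, 2]
Visit 2, push [5, 3]
Visit 3, push [6, 5, 4]
Visit 4, push []
Visit 5, push [1, 0]
Visit 0, push []
Visit 1, push []
Visit 6, push []

DFS order: [7, 2, 3, 4, 5, 0, 1, 6]


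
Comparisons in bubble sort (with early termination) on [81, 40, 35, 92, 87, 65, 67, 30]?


Algorithm: bubble sort (with early termination)
Input: [81, 40, 35, 92, 87, 65, 67, 30]
Sorted: [30, 35, 40, 65, 67, 81, 87, 92]

28


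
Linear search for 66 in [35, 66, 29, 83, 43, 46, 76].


i=0: 35!=66
i=1: 66==66 found!

Found at 1, 2 comps


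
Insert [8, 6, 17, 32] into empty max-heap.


Insert 8: [8]
Insert 6: [8, 6]
Insert 17: [17, 6, 8]
Insert 32: [32, 17, 8, 6]

Final heap: [32, 17, 8, 6]


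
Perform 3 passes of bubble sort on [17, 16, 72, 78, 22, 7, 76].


Initial: [17, 16, 72, 78, 22, 7, 76]
Pass 1: [16, 17, 72, 22, 7, 76, 78] (4 swaps)
Pass 2: [16, 17, 22, 7, 72, 76, 78] (2 swaps)
Pass 3: [16, 17, 7, 22, 72, 76, 78] (1 swaps)

After 3 passes: [16, 17, 7, 22, 72, 76, 78]


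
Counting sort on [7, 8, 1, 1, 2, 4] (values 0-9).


Input: [7, 8, 1, 1, 2, 4]
Counts: [0, 2, 1, 0, 1, 0, 0, 1, 1, 0]

Sorted: [1, 1, 2, 4, 7, 8]


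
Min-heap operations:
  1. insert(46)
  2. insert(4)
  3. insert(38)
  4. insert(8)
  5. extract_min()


insert(46) -> [46]
insert(4) -> [4, 46]
insert(38) -> [4, 46, 38]
insert(8) -> [4, 8, 38, 46]
extract_min()->4, [8, 46, 38]

Final heap: [8, 46, 38]


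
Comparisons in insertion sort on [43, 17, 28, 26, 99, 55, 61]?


Algorithm: insertion sort
Input: [43, 17, 28, 26, 99, 55, 61]
Sorted: [17, 26, 28, 43, 55, 61, 99]

11


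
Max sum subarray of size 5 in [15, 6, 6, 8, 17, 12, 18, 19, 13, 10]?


[0:5]: 52
[1:6]: 49
[2:7]: 61
[3:8]: 74
[4:9]: 79
[5:10]: 72

Max: 79 at [4:9]


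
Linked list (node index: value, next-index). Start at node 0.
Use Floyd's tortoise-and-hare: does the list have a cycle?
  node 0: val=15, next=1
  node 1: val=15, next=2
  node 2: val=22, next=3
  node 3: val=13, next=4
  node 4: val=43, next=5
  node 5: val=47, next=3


Floyd's tortoise (slow, +1) and hare (fast, +2):
  init: slow=0, fast=0
  step 1: slow=1, fast=2
  step 2: slow=2, fast=4
  step 3: slow=3, fast=3
  slow == fast at node 3: cycle detected

Cycle: yes


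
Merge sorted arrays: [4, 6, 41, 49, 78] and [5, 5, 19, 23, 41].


Take 4 from A
Take 5 from B
Take 5 from B
Take 6 from A
Take 19 from B
Take 23 from B
Take 41 from A
Take 41 from B

Merged: [4, 5, 5, 6, 19, 23, 41, 41, 49, 78]


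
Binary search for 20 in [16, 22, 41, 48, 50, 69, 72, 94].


Step 1: lo=0, hi=7, mid=3, val=48
Step 2: lo=0, hi=2, mid=1, val=22
Step 3: lo=0, hi=0, mid=0, val=16

Not found


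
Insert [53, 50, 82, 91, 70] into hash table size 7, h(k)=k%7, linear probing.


Insert 53: h=4 -> slot 4
Insert 50: h=1 -> slot 1
Insert 82: h=5 -> slot 5
Insert 91: h=0 -> slot 0
Insert 70: h=0, 2 probes -> slot 2

Table: [91, 50, 70, None, 53, 82, None]


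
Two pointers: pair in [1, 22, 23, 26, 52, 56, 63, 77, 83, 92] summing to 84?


lo=0(1)+hi=9(92)=93
lo=0(1)+hi=8(83)=84

Yes: 1+83=84


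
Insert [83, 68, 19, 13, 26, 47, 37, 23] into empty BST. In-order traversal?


Insert 83: root
Insert 68: L from 83
Insert 19: L from 83 -> L from 68
Insert 13: L from 83 -> L from 68 -> L from 19
Insert 26: L from 83 -> L from 68 -> R from 19
Insert 47: L from 83 -> L from 68 -> R from 19 -> R from 26
Insert 37: L from 83 -> L from 68 -> R from 19 -> R from 26 -> L from 47
Insert 23: L from 83 -> L from 68 -> R from 19 -> L from 26

In-order: [13, 19, 23, 26, 37, 47, 68, 83]


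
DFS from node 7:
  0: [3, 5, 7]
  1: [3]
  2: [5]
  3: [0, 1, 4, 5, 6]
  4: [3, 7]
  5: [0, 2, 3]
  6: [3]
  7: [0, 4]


Visit 7, push [4, 0]
Visit 0, push [5, 3]
Visit 3, push [6, 5, 4, 1]
Visit 1, push []
Visit 4, push []
Visit 5, push [2]
Visit 2, push []
Visit 6, push []

DFS order: [7, 0, 3, 1, 4, 5, 2, 6]


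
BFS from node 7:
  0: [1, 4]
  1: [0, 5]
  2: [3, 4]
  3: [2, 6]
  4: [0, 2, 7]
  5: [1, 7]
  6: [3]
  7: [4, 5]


Visit 7, enqueue [4, 5]
Visit 4, enqueue [0, 2]
Visit 5, enqueue [1]
Visit 0, enqueue []
Visit 2, enqueue [3]
Visit 1, enqueue []
Visit 3, enqueue [6]
Visit 6, enqueue []

BFS order: [7, 4, 5, 0, 2, 1, 3, 6]


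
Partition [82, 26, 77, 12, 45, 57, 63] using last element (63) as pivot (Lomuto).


Pivot: 63
  26 <= 63: swap -> [26, 82, 77, 12, 45, 57, 63]
  12 <= 63: swap -> [26, 12, 77, 82, 45, 57, 63]
  45 <= 63: swap -> [26, 12, 45, 82, 77, 57, 63]
  57 <= 63: swap -> [26, 12, 45, 57, 77, 82, 63]
Place pivot at 4: [26, 12, 45, 57, 63, 82, 77]

Partitioned: [26, 12, 45, 57, 63, 82, 77]


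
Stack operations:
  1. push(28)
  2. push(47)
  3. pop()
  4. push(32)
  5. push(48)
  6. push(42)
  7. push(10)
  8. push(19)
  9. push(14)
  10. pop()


push(28) -> [28]
push(47) -> [28, 47]
pop()->47, [28]
push(32) -> [28, 32]
push(48) -> [28, 32, 48]
push(42) -> [28, 32, 48, 42]
push(10) -> [28, 32, 48, 42, 10]
push(19) -> [28, 32, 48, 42, 10, 19]
push(14) -> [28, 32, 48, 42, 10, 19, 14]
pop()->14, [28, 32, 48, 42, 10, 19]

Final stack: [28, 32, 48, 42, 10, 19]


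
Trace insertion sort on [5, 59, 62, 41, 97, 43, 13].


Initial: [5, 59, 62, 41, 97, 43, 13]
Insert 59: [5, 59, 62, 41, 97, 43, 13]
Insert 62: [5, 59, 62, 41, 97, 43, 13]
Insert 41: [5, 41, 59, 62, 97, 43, 13]
Insert 97: [5, 41, 59, 62, 97, 43, 13]
Insert 43: [5, 41, 43, 59, 62, 97, 13]
Insert 13: [5, 13, 41, 43, 59, 62, 97]

Sorted: [5, 13, 41, 43, 59, 62, 97]
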